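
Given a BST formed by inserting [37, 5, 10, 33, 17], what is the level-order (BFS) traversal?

Tree insertion order: [37, 5, 10, 33, 17]
Tree (level-order array): [37, 5, None, None, 10, None, 33, 17]
BFS from the root, enqueuing left then right child of each popped node:
  queue [37] -> pop 37, enqueue [5], visited so far: [37]
  queue [5] -> pop 5, enqueue [10], visited so far: [37, 5]
  queue [10] -> pop 10, enqueue [33], visited so far: [37, 5, 10]
  queue [33] -> pop 33, enqueue [17], visited so far: [37, 5, 10, 33]
  queue [17] -> pop 17, enqueue [none], visited so far: [37, 5, 10, 33, 17]
Result: [37, 5, 10, 33, 17]


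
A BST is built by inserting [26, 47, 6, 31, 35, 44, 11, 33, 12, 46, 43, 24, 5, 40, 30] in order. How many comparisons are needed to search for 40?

Search path for 40: 26 -> 47 -> 31 -> 35 -> 44 -> 43 -> 40
Found: True
Comparisons: 7


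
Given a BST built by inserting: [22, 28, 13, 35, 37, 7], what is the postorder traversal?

Tree insertion order: [22, 28, 13, 35, 37, 7]
Tree (level-order array): [22, 13, 28, 7, None, None, 35, None, None, None, 37]
Postorder traversal: [7, 13, 37, 35, 28, 22]


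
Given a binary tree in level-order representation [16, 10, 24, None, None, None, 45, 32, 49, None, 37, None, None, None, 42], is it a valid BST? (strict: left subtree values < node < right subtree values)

Level-order array: [16, 10, 24, None, None, None, 45, 32, 49, None, 37, None, None, None, 42]
Validate using subtree bounds (lo, hi): at each node, require lo < value < hi,
then recurse left with hi=value and right with lo=value.
Preorder trace (stopping at first violation):
  at node 16 with bounds (-inf, +inf): OK
  at node 10 with bounds (-inf, 16): OK
  at node 24 with bounds (16, +inf): OK
  at node 45 with bounds (24, +inf): OK
  at node 32 with bounds (24, 45): OK
  at node 37 with bounds (32, 45): OK
  at node 42 with bounds (37, 45): OK
  at node 49 with bounds (45, +inf): OK
No violation found at any node.
Result: Valid BST


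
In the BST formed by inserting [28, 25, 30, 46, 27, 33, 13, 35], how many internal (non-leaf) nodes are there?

Tree built from: [28, 25, 30, 46, 27, 33, 13, 35]
Tree (level-order array): [28, 25, 30, 13, 27, None, 46, None, None, None, None, 33, None, None, 35]
Rule: An internal node has at least one child.
Per-node child counts:
  node 28: 2 child(ren)
  node 25: 2 child(ren)
  node 13: 0 child(ren)
  node 27: 0 child(ren)
  node 30: 1 child(ren)
  node 46: 1 child(ren)
  node 33: 1 child(ren)
  node 35: 0 child(ren)
Matching nodes: [28, 25, 30, 46, 33]
Count of internal (non-leaf) nodes: 5


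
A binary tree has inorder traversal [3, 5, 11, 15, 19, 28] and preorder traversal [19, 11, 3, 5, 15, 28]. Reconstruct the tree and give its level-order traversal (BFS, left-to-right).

Inorder:  [3, 5, 11, 15, 19, 28]
Preorder: [19, 11, 3, 5, 15, 28]
Algorithm: preorder visits root first, so consume preorder in order;
for each root, split the current inorder slice at that value into
left-subtree inorder and right-subtree inorder, then recurse.
Recursive splits:
  root=19; inorder splits into left=[3, 5, 11, 15], right=[28]
  root=11; inorder splits into left=[3, 5], right=[15]
  root=3; inorder splits into left=[], right=[5]
  root=5; inorder splits into left=[], right=[]
  root=15; inorder splits into left=[], right=[]
  root=28; inorder splits into left=[], right=[]
Reconstructed level-order: [19, 11, 28, 3, 15, 5]


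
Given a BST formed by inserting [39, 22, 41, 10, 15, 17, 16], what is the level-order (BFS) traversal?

Tree insertion order: [39, 22, 41, 10, 15, 17, 16]
Tree (level-order array): [39, 22, 41, 10, None, None, None, None, 15, None, 17, 16]
BFS from the root, enqueuing left then right child of each popped node:
  queue [39] -> pop 39, enqueue [22, 41], visited so far: [39]
  queue [22, 41] -> pop 22, enqueue [10], visited so far: [39, 22]
  queue [41, 10] -> pop 41, enqueue [none], visited so far: [39, 22, 41]
  queue [10] -> pop 10, enqueue [15], visited so far: [39, 22, 41, 10]
  queue [15] -> pop 15, enqueue [17], visited so far: [39, 22, 41, 10, 15]
  queue [17] -> pop 17, enqueue [16], visited so far: [39, 22, 41, 10, 15, 17]
  queue [16] -> pop 16, enqueue [none], visited so far: [39, 22, 41, 10, 15, 17, 16]
Result: [39, 22, 41, 10, 15, 17, 16]


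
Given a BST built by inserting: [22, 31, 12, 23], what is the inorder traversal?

Tree insertion order: [22, 31, 12, 23]
Tree (level-order array): [22, 12, 31, None, None, 23]
Inorder traversal: [12, 22, 23, 31]


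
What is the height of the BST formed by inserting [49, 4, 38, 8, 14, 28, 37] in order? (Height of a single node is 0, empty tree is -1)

Insertion order: [49, 4, 38, 8, 14, 28, 37]
Tree (level-order array): [49, 4, None, None, 38, 8, None, None, 14, None, 28, None, 37]
Compute height bottom-up (empty subtree = -1):
  height(37) = 1 + max(-1, -1) = 0
  height(28) = 1 + max(-1, 0) = 1
  height(14) = 1 + max(-1, 1) = 2
  height(8) = 1 + max(-1, 2) = 3
  height(38) = 1 + max(3, -1) = 4
  height(4) = 1 + max(-1, 4) = 5
  height(49) = 1 + max(5, -1) = 6
Height = 6


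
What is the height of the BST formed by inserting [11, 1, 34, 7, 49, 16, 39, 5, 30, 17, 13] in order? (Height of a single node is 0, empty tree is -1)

Insertion order: [11, 1, 34, 7, 49, 16, 39, 5, 30, 17, 13]
Tree (level-order array): [11, 1, 34, None, 7, 16, 49, 5, None, 13, 30, 39, None, None, None, None, None, 17]
Compute height bottom-up (empty subtree = -1):
  height(5) = 1 + max(-1, -1) = 0
  height(7) = 1 + max(0, -1) = 1
  height(1) = 1 + max(-1, 1) = 2
  height(13) = 1 + max(-1, -1) = 0
  height(17) = 1 + max(-1, -1) = 0
  height(30) = 1 + max(0, -1) = 1
  height(16) = 1 + max(0, 1) = 2
  height(39) = 1 + max(-1, -1) = 0
  height(49) = 1 + max(0, -1) = 1
  height(34) = 1 + max(2, 1) = 3
  height(11) = 1 + max(2, 3) = 4
Height = 4


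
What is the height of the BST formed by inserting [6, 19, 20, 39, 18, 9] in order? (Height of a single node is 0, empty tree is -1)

Insertion order: [6, 19, 20, 39, 18, 9]
Tree (level-order array): [6, None, 19, 18, 20, 9, None, None, 39]
Compute height bottom-up (empty subtree = -1):
  height(9) = 1 + max(-1, -1) = 0
  height(18) = 1 + max(0, -1) = 1
  height(39) = 1 + max(-1, -1) = 0
  height(20) = 1 + max(-1, 0) = 1
  height(19) = 1 + max(1, 1) = 2
  height(6) = 1 + max(-1, 2) = 3
Height = 3


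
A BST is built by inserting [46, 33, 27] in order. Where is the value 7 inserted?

Starting tree (level order): [46, 33, None, 27]
Insertion path: 46 -> 33 -> 27
Result: insert 7 as left child of 27
Final tree (level order): [46, 33, None, 27, None, 7]


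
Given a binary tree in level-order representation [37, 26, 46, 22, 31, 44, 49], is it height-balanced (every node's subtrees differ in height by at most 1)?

Tree (level-order array): [37, 26, 46, 22, 31, 44, 49]
Definition: a tree is height-balanced if, at every node, |h(left) - h(right)| <= 1 (empty subtree has height -1).
Bottom-up per-node check:
  node 22: h_left=-1, h_right=-1, diff=0 [OK], height=0
  node 31: h_left=-1, h_right=-1, diff=0 [OK], height=0
  node 26: h_left=0, h_right=0, diff=0 [OK], height=1
  node 44: h_left=-1, h_right=-1, diff=0 [OK], height=0
  node 49: h_left=-1, h_right=-1, diff=0 [OK], height=0
  node 46: h_left=0, h_right=0, diff=0 [OK], height=1
  node 37: h_left=1, h_right=1, diff=0 [OK], height=2
All nodes satisfy the balance condition.
Result: Balanced


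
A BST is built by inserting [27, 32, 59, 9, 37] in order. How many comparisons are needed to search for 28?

Search path for 28: 27 -> 32
Found: False
Comparisons: 2


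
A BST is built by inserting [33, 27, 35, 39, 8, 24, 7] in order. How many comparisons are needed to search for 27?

Search path for 27: 33 -> 27
Found: True
Comparisons: 2


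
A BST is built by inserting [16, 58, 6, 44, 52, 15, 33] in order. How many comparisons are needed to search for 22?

Search path for 22: 16 -> 58 -> 44 -> 33
Found: False
Comparisons: 4


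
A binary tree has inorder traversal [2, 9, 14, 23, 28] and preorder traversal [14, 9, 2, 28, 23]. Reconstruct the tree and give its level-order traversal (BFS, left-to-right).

Inorder:  [2, 9, 14, 23, 28]
Preorder: [14, 9, 2, 28, 23]
Algorithm: preorder visits root first, so consume preorder in order;
for each root, split the current inorder slice at that value into
left-subtree inorder and right-subtree inorder, then recurse.
Recursive splits:
  root=14; inorder splits into left=[2, 9], right=[23, 28]
  root=9; inorder splits into left=[2], right=[]
  root=2; inorder splits into left=[], right=[]
  root=28; inorder splits into left=[23], right=[]
  root=23; inorder splits into left=[], right=[]
Reconstructed level-order: [14, 9, 28, 2, 23]


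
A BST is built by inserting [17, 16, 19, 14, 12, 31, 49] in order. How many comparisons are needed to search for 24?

Search path for 24: 17 -> 19 -> 31
Found: False
Comparisons: 3


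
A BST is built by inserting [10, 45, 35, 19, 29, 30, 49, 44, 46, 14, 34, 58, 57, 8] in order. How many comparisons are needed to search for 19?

Search path for 19: 10 -> 45 -> 35 -> 19
Found: True
Comparisons: 4


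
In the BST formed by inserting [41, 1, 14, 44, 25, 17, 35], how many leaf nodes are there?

Tree built from: [41, 1, 14, 44, 25, 17, 35]
Tree (level-order array): [41, 1, 44, None, 14, None, None, None, 25, 17, 35]
Rule: A leaf has 0 children.
Per-node child counts:
  node 41: 2 child(ren)
  node 1: 1 child(ren)
  node 14: 1 child(ren)
  node 25: 2 child(ren)
  node 17: 0 child(ren)
  node 35: 0 child(ren)
  node 44: 0 child(ren)
Matching nodes: [17, 35, 44]
Count of leaf nodes: 3


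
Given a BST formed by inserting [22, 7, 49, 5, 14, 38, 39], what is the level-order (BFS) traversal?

Tree insertion order: [22, 7, 49, 5, 14, 38, 39]
Tree (level-order array): [22, 7, 49, 5, 14, 38, None, None, None, None, None, None, 39]
BFS from the root, enqueuing left then right child of each popped node:
  queue [22] -> pop 22, enqueue [7, 49], visited so far: [22]
  queue [7, 49] -> pop 7, enqueue [5, 14], visited so far: [22, 7]
  queue [49, 5, 14] -> pop 49, enqueue [38], visited so far: [22, 7, 49]
  queue [5, 14, 38] -> pop 5, enqueue [none], visited so far: [22, 7, 49, 5]
  queue [14, 38] -> pop 14, enqueue [none], visited so far: [22, 7, 49, 5, 14]
  queue [38] -> pop 38, enqueue [39], visited so far: [22, 7, 49, 5, 14, 38]
  queue [39] -> pop 39, enqueue [none], visited so far: [22, 7, 49, 5, 14, 38, 39]
Result: [22, 7, 49, 5, 14, 38, 39]


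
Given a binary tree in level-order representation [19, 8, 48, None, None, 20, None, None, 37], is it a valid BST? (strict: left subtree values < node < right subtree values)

Level-order array: [19, 8, 48, None, None, 20, None, None, 37]
Validate using subtree bounds (lo, hi): at each node, require lo < value < hi,
then recurse left with hi=value and right with lo=value.
Preorder trace (stopping at first violation):
  at node 19 with bounds (-inf, +inf): OK
  at node 8 with bounds (-inf, 19): OK
  at node 48 with bounds (19, +inf): OK
  at node 20 with bounds (19, 48): OK
  at node 37 with bounds (20, 48): OK
No violation found at any node.
Result: Valid BST


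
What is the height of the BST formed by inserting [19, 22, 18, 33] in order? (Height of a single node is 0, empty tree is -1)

Insertion order: [19, 22, 18, 33]
Tree (level-order array): [19, 18, 22, None, None, None, 33]
Compute height bottom-up (empty subtree = -1):
  height(18) = 1 + max(-1, -1) = 0
  height(33) = 1 + max(-1, -1) = 0
  height(22) = 1 + max(-1, 0) = 1
  height(19) = 1 + max(0, 1) = 2
Height = 2


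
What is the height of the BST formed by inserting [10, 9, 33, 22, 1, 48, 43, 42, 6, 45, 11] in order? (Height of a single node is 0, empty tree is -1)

Insertion order: [10, 9, 33, 22, 1, 48, 43, 42, 6, 45, 11]
Tree (level-order array): [10, 9, 33, 1, None, 22, 48, None, 6, 11, None, 43, None, None, None, None, None, 42, 45]
Compute height bottom-up (empty subtree = -1):
  height(6) = 1 + max(-1, -1) = 0
  height(1) = 1 + max(-1, 0) = 1
  height(9) = 1 + max(1, -1) = 2
  height(11) = 1 + max(-1, -1) = 0
  height(22) = 1 + max(0, -1) = 1
  height(42) = 1 + max(-1, -1) = 0
  height(45) = 1 + max(-1, -1) = 0
  height(43) = 1 + max(0, 0) = 1
  height(48) = 1 + max(1, -1) = 2
  height(33) = 1 + max(1, 2) = 3
  height(10) = 1 + max(2, 3) = 4
Height = 4


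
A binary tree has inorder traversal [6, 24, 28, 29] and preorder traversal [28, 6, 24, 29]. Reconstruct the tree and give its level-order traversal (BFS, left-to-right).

Inorder:  [6, 24, 28, 29]
Preorder: [28, 6, 24, 29]
Algorithm: preorder visits root first, so consume preorder in order;
for each root, split the current inorder slice at that value into
left-subtree inorder and right-subtree inorder, then recurse.
Recursive splits:
  root=28; inorder splits into left=[6, 24], right=[29]
  root=6; inorder splits into left=[], right=[24]
  root=24; inorder splits into left=[], right=[]
  root=29; inorder splits into left=[], right=[]
Reconstructed level-order: [28, 6, 29, 24]


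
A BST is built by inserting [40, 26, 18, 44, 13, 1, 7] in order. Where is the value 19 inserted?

Starting tree (level order): [40, 26, 44, 18, None, None, None, 13, None, 1, None, None, 7]
Insertion path: 40 -> 26 -> 18
Result: insert 19 as right child of 18
Final tree (level order): [40, 26, 44, 18, None, None, None, 13, 19, 1, None, None, None, None, 7]


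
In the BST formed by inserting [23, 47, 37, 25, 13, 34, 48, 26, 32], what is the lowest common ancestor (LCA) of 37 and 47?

Tree insertion order: [23, 47, 37, 25, 13, 34, 48, 26, 32]
Tree (level-order array): [23, 13, 47, None, None, 37, 48, 25, None, None, None, None, 34, 26, None, None, 32]
In a BST, the LCA of p=37, q=47 is the first node v on the
root-to-leaf path with p <= v <= q (go left if both < v, right if both > v).
Walk from root:
  at 23: both 37 and 47 > 23, go right
  at 47: 37 <= 47 <= 47, this is the LCA
LCA = 47


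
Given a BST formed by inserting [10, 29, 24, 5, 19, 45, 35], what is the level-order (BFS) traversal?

Tree insertion order: [10, 29, 24, 5, 19, 45, 35]
Tree (level-order array): [10, 5, 29, None, None, 24, 45, 19, None, 35]
BFS from the root, enqueuing left then right child of each popped node:
  queue [10] -> pop 10, enqueue [5, 29], visited so far: [10]
  queue [5, 29] -> pop 5, enqueue [none], visited so far: [10, 5]
  queue [29] -> pop 29, enqueue [24, 45], visited so far: [10, 5, 29]
  queue [24, 45] -> pop 24, enqueue [19], visited so far: [10, 5, 29, 24]
  queue [45, 19] -> pop 45, enqueue [35], visited so far: [10, 5, 29, 24, 45]
  queue [19, 35] -> pop 19, enqueue [none], visited so far: [10, 5, 29, 24, 45, 19]
  queue [35] -> pop 35, enqueue [none], visited so far: [10, 5, 29, 24, 45, 19, 35]
Result: [10, 5, 29, 24, 45, 19, 35]


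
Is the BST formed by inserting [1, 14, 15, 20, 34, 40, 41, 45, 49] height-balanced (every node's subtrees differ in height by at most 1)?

Tree (level-order array): [1, None, 14, None, 15, None, 20, None, 34, None, 40, None, 41, None, 45, None, 49]
Definition: a tree is height-balanced if, at every node, |h(left) - h(right)| <= 1 (empty subtree has height -1).
Bottom-up per-node check:
  node 49: h_left=-1, h_right=-1, diff=0 [OK], height=0
  node 45: h_left=-1, h_right=0, diff=1 [OK], height=1
  node 41: h_left=-1, h_right=1, diff=2 [FAIL (|-1-1|=2 > 1)], height=2
  node 40: h_left=-1, h_right=2, diff=3 [FAIL (|-1-2|=3 > 1)], height=3
  node 34: h_left=-1, h_right=3, diff=4 [FAIL (|-1-3|=4 > 1)], height=4
  node 20: h_left=-1, h_right=4, diff=5 [FAIL (|-1-4|=5 > 1)], height=5
  node 15: h_left=-1, h_right=5, diff=6 [FAIL (|-1-5|=6 > 1)], height=6
  node 14: h_left=-1, h_right=6, diff=7 [FAIL (|-1-6|=7 > 1)], height=7
  node 1: h_left=-1, h_right=7, diff=8 [FAIL (|-1-7|=8 > 1)], height=8
Node 41 violates the condition: |-1 - 1| = 2 > 1.
Result: Not balanced


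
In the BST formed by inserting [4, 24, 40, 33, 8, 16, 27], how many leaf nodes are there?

Tree built from: [4, 24, 40, 33, 8, 16, 27]
Tree (level-order array): [4, None, 24, 8, 40, None, 16, 33, None, None, None, 27]
Rule: A leaf has 0 children.
Per-node child counts:
  node 4: 1 child(ren)
  node 24: 2 child(ren)
  node 8: 1 child(ren)
  node 16: 0 child(ren)
  node 40: 1 child(ren)
  node 33: 1 child(ren)
  node 27: 0 child(ren)
Matching nodes: [16, 27]
Count of leaf nodes: 2


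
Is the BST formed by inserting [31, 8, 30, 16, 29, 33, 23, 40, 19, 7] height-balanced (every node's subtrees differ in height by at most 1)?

Tree (level-order array): [31, 8, 33, 7, 30, None, 40, None, None, 16, None, None, None, None, 29, 23, None, 19]
Definition: a tree is height-balanced if, at every node, |h(left) - h(right)| <= 1 (empty subtree has height -1).
Bottom-up per-node check:
  node 7: h_left=-1, h_right=-1, diff=0 [OK], height=0
  node 19: h_left=-1, h_right=-1, diff=0 [OK], height=0
  node 23: h_left=0, h_right=-1, diff=1 [OK], height=1
  node 29: h_left=1, h_right=-1, diff=2 [FAIL (|1--1|=2 > 1)], height=2
  node 16: h_left=-1, h_right=2, diff=3 [FAIL (|-1-2|=3 > 1)], height=3
  node 30: h_left=3, h_right=-1, diff=4 [FAIL (|3--1|=4 > 1)], height=4
  node 8: h_left=0, h_right=4, diff=4 [FAIL (|0-4|=4 > 1)], height=5
  node 40: h_left=-1, h_right=-1, diff=0 [OK], height=0
  node 33: h_left=-1, h_right=0, diff=1 [OK], height=1
  node 31: h_left=5, h_right=1, diff=4 [FAIL (|5-1|=4 > 1)], height=6
Node 29 violates the condition: |1 - -1| = 2 > 1.
Result: Not balanced


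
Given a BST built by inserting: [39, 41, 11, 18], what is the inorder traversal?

Tree insertion order: [39, 41, 11, 18]
Tree (level-order array): [39, 11, 41, None, 18]
Inorder traversal: [11, 18, 39, 41]


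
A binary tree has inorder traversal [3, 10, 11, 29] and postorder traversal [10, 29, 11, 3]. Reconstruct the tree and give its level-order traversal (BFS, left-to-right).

Inorder:   [3, 10, 11, 29]
Postorder: [10, 29, 11, 3]
Algorithm: postorder visits root last, so walk postorder right-to-left;
each value is the root of the current inorder slice — split it at that
value, recurse on the right subtree first, then the left.
Recursive splits:
  root=3; inorder splits into left=[], right=[10, 11, 29]
  root=11; inorder splits into left=[10], right=[29]
  root=29; inorder splits into left=[], right=[]
  root=10; inorder splits into left=[], right=[]
Reconstructed level-order: [3, 11, 10, 29]


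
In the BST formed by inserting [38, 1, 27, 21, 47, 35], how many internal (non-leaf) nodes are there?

Tree built from: [38, 1, 27, 21, 47, 35]
Tree (level-order array): [38, 1, 47, None, 27, None, None, 21, 35]
Rule: An internal node has at least one child.
Per-node child counts:
  node 38: 2 child(ren)
  node 1: 1 child(ren)
  node 27: 2 child(ren)
  node 21: 0 child(ren)
  node 35: 0 child(ren)
  node 47: 0 child(ren)
Matching nodes: [38, 1, 27]
Count of internal (non-leaf) nodes: 3


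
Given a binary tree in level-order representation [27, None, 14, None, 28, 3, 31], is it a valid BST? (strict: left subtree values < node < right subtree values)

Level-order array: [27, None, 14, None, 28, 3, 31]
Validate using subtree bounds (lo, hi): at each node, require lo < value < hi,
then recurse left with hi=value and right with lo=value.
Preorder trace (stopping at first violation):
  at node 27 with bounds (-inf, +inf): OK
  at node 14 with bounds (27, +inf): VIOLATION
Node 14 violates its bound: not (27 < 14 < +inf).
Result: Not a valid BST


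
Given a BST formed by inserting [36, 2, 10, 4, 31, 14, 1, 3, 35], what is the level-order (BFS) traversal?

Tree insertion order: [36, 2, 10, 4, 31, 14, 1, 3, 35]
Tree (level-order array): [36, 2, None, 1, 10, None, None, 4, 31, 3, None, 14, 35]
BFS from the root, enqueuing left then right child of each popped node:
  queue [36] -> pop 36, enqueue [2], visited so far: [36]
  queue [2] -> pop 2, enqueue [1, 10], visited so far: [36, 2]
  queue [1, 10] -> pop 1, enqueue [none], visited so far: [36, 2, 1]
  queue [10] -> pop 10, enqueue [4, 31], visited so far: [36, 2, 1, 10]
  queue [4, 31] -> pop 4, enqueue [3], visited so far: [36, 2, 1, 10, 4]
  queue [31, 3] -> pop 31, enqueue [14, 35], visited so far: [36, 2, 1, 10, 4, 31]
  queue [3, 14, 35] -> pop 3, enqueue [none], visited so far: [36, 2, 1, 10, 4, 31, 3]
  queue [14, 35] -> pop 14, enqueue [none], visited so far: [36, 2, 1, 10, 4, 31, 3, 14]
  queue [35] -> pop 35, enqueue [none], visited so far: [36, 2, 1, 10, 4, 31, 3, 14, 35]
Result: [36, 2, 1, 10, 4, 31, 3, 14, 35]


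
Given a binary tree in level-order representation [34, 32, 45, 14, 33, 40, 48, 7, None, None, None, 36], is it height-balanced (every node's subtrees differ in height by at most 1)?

Tree (level-order array): [34, 32, 45, 14, 33, 40, 48, 7, None, None, None, 36]
Definition: a tree is height-balanced if, at every node, |h(left) - h(right)| <= 1 (empty subtree has height -1).
Bottom-up per-node check:
  node 7: h_left=-1, h_right=-1, diff=0 [OK], height=0
  node 14: h_left=0, h_right=-1, diff=1 [OK], height=1
  node 33: h_left=-1, h_right=-1, diff=0 [OK], height=0
  node 32: h_left=1, h_right=0, diff=1 [OK], height=2
  node 36: h_left=-1, h_right=-1, diff=0 [OK], height=0
  node 40: h_left=0, h_right=-1, diff=1 [OK], height=1
  node 48: h_left=-1, h_right=-1, diff=0 [OK], height=0
  node 45: h_left=1, h_right=0, diff=1 [OK], height=2
  node 34: h_left=2, h_right=2, diff=0 [OK], height=3
All nodes satisfy the balance condition.
Result: Balanced


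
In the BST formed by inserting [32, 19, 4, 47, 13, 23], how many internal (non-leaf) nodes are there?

Tree built from: [32, 19, 4, 47, 13, 23]
Tree (level-order array): [32, 19, 47, 4, 23, None, None, None, 13]
Rule: An internal node has at least one child.
Per-node child counts:
  node 32: 2 child(ren)
  node 19: 2 child(ren)
  node 4: 1 child(ren)
  node 13: 0 child(ren)
  node 23: 0 child(ren)
  node 47: 0 child(ren)
Matching nodes: [32, 19, 4]
Count of internal (non-leaf) nodes: 3


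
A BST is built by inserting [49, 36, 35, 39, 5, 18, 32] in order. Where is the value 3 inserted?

Starting tree (level order): [49, 36, None, 35, 39, 5, None, None, None, None, 18, None, 32]
Insertion path: 49 -> 36 -> 35 -> 5
Result: insert 3 as left child of 5
Final tree (level order): [49, 36, None, 35, 39, 5, None, None, None, 3, 18, None, None, None, 32]


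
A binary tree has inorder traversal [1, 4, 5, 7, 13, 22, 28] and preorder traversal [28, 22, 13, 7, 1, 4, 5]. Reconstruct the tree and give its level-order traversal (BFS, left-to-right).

Inorder:  [1, 4, 5, 7, 13, 22, 28]
Preorder: [28, 22, 13, 7, 1, 4, 5]
Algorithm: preorder visits root first, so consume preorder in order;
for each root, split the current inorder slice at that value into
left-subtree inorder and right-subtree inorder, then recurse.
Recursive splits:
  root=28; inorder splits into left=[1, 4, 5, 7, 13, 22], right=[]
  root=22; inorder splits into left=[1, 4, 5, 7, 13], right=[]
  root=13; inorder splits into left=[1, 4, 5, 7], right=[]
  root=7; inorder splits into left=[1, 4, 5], right=[]
  root=1; inorder splits into left=[], right=[4, 5]
  root=4; inorder splits into left=[], right=[5]
  root=5; inorder splits into left=[], right=[]
Reconstructed level-order: [28, 22, 13, 7, 1, 4, 5]


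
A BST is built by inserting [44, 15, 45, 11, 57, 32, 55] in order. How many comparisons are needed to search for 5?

Search path for 5: 44 -> 15 -> 11
Found: False
Comparisons: 3


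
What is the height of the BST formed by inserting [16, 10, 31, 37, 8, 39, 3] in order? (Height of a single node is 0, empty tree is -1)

Insertion order: [16, 10, 31, 37, 8, 39, 3]
Tree (level-order array): [16, 10, 31, 8, None, None, 37, 3, None, None, 39]
Compute height bottom-up (empty subtree = -1):
  height(3) = 1 + max(-1, -1) = 0
  height(8) = 1 + max(0, -1) = 1
  height(10) = 1 + max(1, -1) = 2
  height(39) = 1 + max(-1, -1) = 0
  height(37) = 1 + max(-1, 0) = 1
  height(31) = 1 + max(-1, 1) = 2
  height(16) = 1 + max(2, 2) = 3
Height = 3


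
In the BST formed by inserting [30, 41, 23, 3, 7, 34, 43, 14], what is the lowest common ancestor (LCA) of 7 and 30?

Tree insertion order: [30, 41, 23, 3, 7, 34, 43, 14]
Tree (level-order array): [30, 23, 41, 3, None, 34, 43, None, 7, None, None, None, None, None, 14]
In a BST, the LCA of p=7, q=30 is the first node v on the
root-to-leaf path with p <= v <= q (go left if both < v, right if both > v).
Walk from root:
  at 30: 7 <= 30 <= 30, this is the LCA
LCA = 30


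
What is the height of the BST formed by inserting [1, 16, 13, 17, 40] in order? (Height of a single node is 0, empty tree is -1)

Insertion order: [1, 16, 13, 17, 40]
Tree (level-order array): [1, None, 16, 13, 17, None, None, None, 40]
Compute height bottom-up (empty subtree = -1):
  height(13) = 1 + max(-1, -1) = 0
  height(40) = 1 + max(-1, -1) = 0
  height(17) = 1 + max(-1, 0) = 1
  height(16) = 1 + max(0, 1) = 2
  height(1) = 1 + max(-1, 2) = 3
Height = 3


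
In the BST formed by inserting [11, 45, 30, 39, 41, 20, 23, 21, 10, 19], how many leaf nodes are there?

Tree built from: [11, 45, 30, 39, 41, 20, 23, 21, 10, 19]
Tree (level-order array): [11, 10, 45, None, None, 30, None, 20, 39, 19, 23, None, 41, None, None, 21]
Rule: A leaf has 0 children.
Per-node child counts:
  node 11: 2 child(ren)
  node 10: 0 child(ren)
  node 45: 1 child(ren)
  node 30: 2 child(ren)
  node 20: 2 child(ren)
  node 19: 0 child(ren)
  node 23: 1 child(ren)
  node 21: 0 child(ren)
  node 39: 1 child(ren)
  node 41: 0 child(ren)
Matching nodes: [10, 19, 21, 41]
Count of leaf nodes: 4


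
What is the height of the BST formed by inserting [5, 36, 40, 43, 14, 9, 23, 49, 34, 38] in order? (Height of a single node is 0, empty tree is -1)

Insertion order: [5, 36, 40, 43, 14, 9, 23, 49, 34, 38]
Tree (level-order array): [5, None, 36, 14, 40, 9, 23, 38, 43, None, None, None, 34, None, None, None, 49]
Compute height bottom-up (empty subtree = -1):
  height(9) = 1 + max(-1, -1) = 0
  height(34) = 1 + max(-1, -1) = 0
  height(23) = 1 + max(-1, 0) = 1
  height(14) = 1 + max(0, 1) = 2
  height(38) = 1 + max(-1, -1) = 0
  height(49) = 1 + max(-1, -1) = 0
  height(43) = 1 + max(-1, 0) = 1
  height(40) = 1 + max(0, 1) = 2
  height(36) = 1 + max(2, 2) = 3
  height(5) = 1 + max(-1, 3) = 4
Height = 4


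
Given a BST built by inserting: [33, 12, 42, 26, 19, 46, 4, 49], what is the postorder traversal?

Tree insertion order: [33, 12, 42, 26, 19, 46, 4, 49]
Tree (level-order array): [33, 12, 42, 4, 26, None, 46, None, None, 19, None, None, 49]
Postorder traversal: [4, 19, 26, 12, 49, 46, 42, 33]


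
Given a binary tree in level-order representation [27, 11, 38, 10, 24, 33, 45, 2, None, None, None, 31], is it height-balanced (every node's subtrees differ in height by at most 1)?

Tree (level-order array): [27, 11, 38, 10, 24, 33, 45, 2, None, None, None, 31]
Definition: a tree is height-balanced if, at every node, |h(left) - h(right)| <= 1 (empty subtree has height -1).
Bottom-up per-node check:
  node 2: h_left=-1, h_right=-1, diff=0 [OK], height=0
  node 10: h_left=0, h_right=-1, diff=1 [OK], height=1
  node 24: h_left=-1, h_right=-1, diff=0 [OK], height=0
  node 11: h_left=1, h_right=0, diff=1 [OK], height=2
  node 31: h_left=-1, h_right=-1, diff=0 [OK], height=0
  node 33: h_left=0, h_right=-1, diff=1 [OK], height=1
  node 45: h_left=-1, h_right=-1, diff=0 [OK], height=0
  node 38: h_left=1, h_right=0, diff=1 [OK], height=2
  node 27: h_left=2, h_right=2, diff=0 [OK], height=3
All nodes satisfy the balance condition.
Result: Balanced


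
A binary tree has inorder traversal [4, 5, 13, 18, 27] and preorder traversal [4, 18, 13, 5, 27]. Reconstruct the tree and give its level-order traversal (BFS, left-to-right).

Inorder:  [4, 5, 13, 18, 27]
Preorder: [4, 18, 13, 5, 27]
Algorithm: preorder visits root first, so consume preorder in order;
for each root, split the current inorder slice at that value into
left-subtree inorder and right-subtree inorder, then recurse.
Recursive splits:
  root=4; inorder splits into left=[], right=[5, 13, 18, 27]
  root=18; inorder splits into left=[5, 13], right=[27]
  root=13; inorder splits into left=[5], right=[]
  root=5; inorder splits into left=[], right=[]
  root=27; inorder splits into left=[], right=[]
Reconstructed level-order: [4, 18, 13, 27, 5]


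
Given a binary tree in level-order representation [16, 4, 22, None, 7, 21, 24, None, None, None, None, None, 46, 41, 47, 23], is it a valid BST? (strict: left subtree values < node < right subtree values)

Level-order array: [16, 4, 22, None, 7, 21, 24, None, None, None, None, None, 46, 41, 47, 23]
Validate using subtree bounds (lo, hi): at each node, require lo < value < hi,
then recurse left with hi=value and right with lo=value.
Preorder trace (stopping at first violation):
  at node 16 with bounds (-inf, +inf): OK
  at node 4 with bounds (-inf, 16): OK
  at node 7 with bounds (4, 16): OK
  at node 22 with bounds (16, +inf): OK
  at node 21 with bounds (16, 22): OK
  at node 24 with bounds (22, +inf): OK
  at node 46 with bounds (24, +inf): OK
  at node 41 with bounds (24, 46): OK
  at node 23 with bounds (24, 41): VIOLATION
Node 23 violates its bound: not (24 < 23 < 41).
Result: Not a valid BST


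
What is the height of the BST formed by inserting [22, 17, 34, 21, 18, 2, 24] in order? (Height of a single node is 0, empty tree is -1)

Insertion order: [22, 17, 34, 21, 18, 2, 24]
Tree (level-order array): [22, 17, 34, 2, 21, 24, None, None, None, 18]
Compute height bottom-up (empty subtree = -1):
  height(2) = 1 + max(-1, -1) = 0
  height(18) = 1 + max(-1, -1) = 0
  height(21) = 1 + max(0, -1) = 1
  height(17) = 1 + max(0, 1) = 2
  height(24) = 1 + max(-1, -1) = 0
  height(34) = 1 + max(0, -1) = 1
  height(22) = 1 + max(2, 1) = 3
Height = 3


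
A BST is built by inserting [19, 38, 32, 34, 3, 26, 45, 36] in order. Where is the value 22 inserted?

Starting tree (level order): [19, 3, 38, None, None, 32, 45, 26, 34, None, None, None, None, None, 36]
Insertion path: 19 -> 38 -> 32 -> 26
Result: insert 22 as left child of 26
Final tree (level order): [19, 3, 38, None, None, 32, 45, 26, 34, None, None, 22, None, None, 36]


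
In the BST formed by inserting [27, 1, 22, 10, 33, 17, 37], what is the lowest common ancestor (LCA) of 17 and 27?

Tree insertion order: [27, 1, 22, 10, 33, 17, 37]
Tree (level-order array): [27, 1, 33, None, 22, None, 37, 10, None, None, None, None, 17]
In a BST, the LCA of p=17, q=27 is the first node v on the
root-to-leaf path with p <= v <= q (go left if both < v, right if both > v).
Walk from root:
  at 27: 17 <= 27 <= 27, this is the LCA
LCA = 27


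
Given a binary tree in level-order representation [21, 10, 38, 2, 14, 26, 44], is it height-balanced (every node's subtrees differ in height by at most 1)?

Tree (level-order array): [21, 10, 38, 2, 14, 26, 44]
Definition: a tree is height-balanced if, at every node, |h(left) - h(right)| <= 1 (empty subtree has height -1).
Bottom-up per-node check:
  node 2: h_left=-1, h_right=-1, diff=0 [OK], height=0
  node 14: h_left=-1, h_right=-1, diff=0 [OK], height=0
  node 10: h_left=0, h_right=0, diff=0 [OK], height=1
  node 26: h_left=-1, h_right=-1, diff=0 [OK], height=0
  node 44: h_left=-1, h_right=-1, diff=0 [OK], height=0
  node 38: h_left=0, h_right=0, diff=0 [OK], height=1
  node 21: h_left=1, h_right=1, diff=0 [OK], height=2
All nodes satisfy the balance condition.
Result: Balanced


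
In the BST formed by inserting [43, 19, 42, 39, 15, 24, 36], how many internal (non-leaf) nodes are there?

Tree built from: [43, 19, 42, 39, 15, 24, 36]
Tree (level-order array): [43, 19, None, 15, 42, None, None, 39, None, 24, None, None, 36]
Rule: An internal node has at least one child.
Per-node child counts:
  node 43: 1 child(ren)
  node 19: 2 child(ren)
  node 15: 0 child(ren)
  node 42: 1 child(ren)
  node 39: 1 child(ren)
  node 24: 1 child(ren)
  node 36: 0 child(ren)
Matching nodes: [43, 19, 42, 39, 24]
Count of internal (non-leaf) nodes: 5


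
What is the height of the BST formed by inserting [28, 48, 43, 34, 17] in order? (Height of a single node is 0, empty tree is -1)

Insertion order: [28, 48, 43, 34, 17]
Tree (level-order array): [28, 17, 48, None, None, 43, None, 34]
Compute height bottom-up (empty subtree = -1):
  height(17) = 1 + max(-1, -1) = 0
  height(34) = 1 + max(-1, -1) = 0
  height(43) = 1 + max(0, -1) = 1
  height(48) = 1 + max(1, -1) = 2
  height(28) = 1 + max(0, 2) = 3
Height = 3


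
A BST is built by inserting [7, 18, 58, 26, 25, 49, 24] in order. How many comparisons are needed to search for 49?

Search path for 49: 7 -> 18 -> 58 -> 26 -> 49
Found: True
Comparisons: 5


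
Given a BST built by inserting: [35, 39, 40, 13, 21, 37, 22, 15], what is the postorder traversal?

Tree insertion order: [35, 39, 40, 13, 21, 37, 22, 15]
Tree (level-order array): [35, 13, 39, None, 21, 37, 40, 15, 22]
Postorder traversal: [15, 22, 21, 13, 37, 40, 39, 35]


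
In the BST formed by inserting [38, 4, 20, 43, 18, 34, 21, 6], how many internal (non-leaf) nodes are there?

Tree built from: [38, 4, 20, 43, 18, 34, 21, 6]
Tree (level-order array): [38, 4, 43, None, 20, None, None, 18, 34, 6, None, 21]
Rule: An internal node has at least one child.
Per-node child counts:
  node 38: 2 child(ren)
  node 4: 1 child(ren)
  node 20: 2 child(ren)
  node 18: 1 child(ren)
  node 6: 0 child(ren)
  node 34: 1 child(ren)
  node 21: 0 child(ren)
  node 43: 0 child(ren)
Matching nodes: [38, 4, 20, 18, 34]
Count of internal (non-leaf) nodes: 5


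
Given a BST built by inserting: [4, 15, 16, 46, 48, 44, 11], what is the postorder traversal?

Tree insertion order: [4, 15, 16, 46, 48, 44, 11]
Tree (level-order array): [4, None, 15, 11, 16, None, None, None, 46, 44, 48]
Postorder traversal: [11, 44, 48, 46, 16, 15, 4]


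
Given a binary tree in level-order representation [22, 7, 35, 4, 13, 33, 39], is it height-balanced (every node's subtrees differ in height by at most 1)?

Tree (level-order array): [22, 7, 35, 4, 13, 33, 39]
Definition: a tree is height-balanced if, at every node, |h(left) - h(right)| <= 1 (empty subtree has height -1).
Bottom-up per-node check:
  node 4: h_left=-1, h_right=-1, diff=0 [OK], height=0
  node 13: h_left=-1, h_right=-1, diff=0 [OK], height=0
  node 7: h_left=0, h_right=0, diff=0 [OK], height=1
  node 33: h_left=-1, h_right=-1, diff=0 [OK], height=0
  node 39: h_left=-1, h_right=-1, diff=0 [OK], height=0
  node 35: h_left=0, h_right=0, diff=0 [OK], height=1
  node 22: h_left=1, h_right=1, diff=0 [OK], height=2
All nodes satisfy the balance condition.
Result: Balanced


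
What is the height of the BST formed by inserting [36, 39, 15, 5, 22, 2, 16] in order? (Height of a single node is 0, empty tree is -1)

Insertion order: [36, 39, 15, 5, 22, 2, 16]
Tree (level-order array): [36, 15, 39, 5, 22, None, None, 2, None, 16]
Compute height bottom-up (empty subtree = -1):
  height(2) = 1 + max(-1, -1) = 0
  height(5) = 1 + max(0, -1) = 1
  height(16) = 1 + max(-1, -1) = 0
  height(22) = 1 + max(0, -1) = 1
  height(15) = 1 + max(1, 1) = 2
  height(39) = 1 + max(-1, -1) = 0
  height(36) = 1 + max(2, 0) = 3
Height = 3


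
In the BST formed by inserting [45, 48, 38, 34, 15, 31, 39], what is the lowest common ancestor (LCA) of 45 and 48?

Tree insertion order: [45, 48, 38, 34, 15, 31, 39]
Tree (level-order array): [45, 38, 48, 34, 39, None, None, 15, None, None, None, None, 31]
In a BST, the LCA of p=45, q=48 is the first node v on the
root-to-leaf path with p <= v <= q (go left if both < v, right if both > v).
Walk from root:
  at 45: 45 <= 45 <= 48, this is the LCA
LCA = 45


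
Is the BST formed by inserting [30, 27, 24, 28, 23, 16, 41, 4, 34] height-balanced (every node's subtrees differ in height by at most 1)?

Tree (level-order array): [30, 27, 41, 24, 28, 34, None, 23, None, None, None, None, None, 16, None, 4]
Definition: a tree is height-balanced if, at every node, |h(left) - h(right)| <= 1 (empty subtree has height -1).
Bottom-up per-node check:
  node 4: h_left=-1, h_right=-1, diff=0 [OK], height=0
  node 16: h_left=0, h_right=-1, diff=1 [OK], height=1
  node 23: h_left=1, h_right=-1, diff=2 [FAIL (|1--1|=2 > 1)], height=2
  node 24: h_left=2, h_right=-1, diff=3 [FAIL (|2--1|=3 > 1)], height=3
  node 28: h_left=-1, h_right=-1, diff=0 [OK], height=0
  node 27: h_left=3, h_right=0, diff=3 [FAIL (|3-0|=3 > 1)], height=4
  node 34: h_left=-1, h_right=-1, diff=0 [OK], height=0
  node 41: h_left=0, h_right=-1, diff=1 [OK], height=1
  node 30: h_left=4, h_right=1, diff=3 [FAIL (|4-1|=3 > 1)], height=5
Node 23 violates the condition: |1 - -1| = 2 > 1.
Result: Not balanced


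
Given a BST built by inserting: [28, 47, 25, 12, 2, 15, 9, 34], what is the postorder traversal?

Tree insertion order: [28, 47, 25, 12, 2, 15, 9, 34]
Tree (level-order array): [28, 25, 47, 12, None, 34, None, 2, 15, None, None, None, 9]
Postorder traversal: [9, 2, 15, 12, 25, 34, 47, 28]


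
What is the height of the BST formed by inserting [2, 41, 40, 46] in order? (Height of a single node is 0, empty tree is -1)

Insertion order: [2, 41, 40, 46]
Tree (level-order array): [2, None, 41, 40, 46]
Compute height bottom-up (empty subtree = -1):
  height(40) = 1 + max(-1, -1) = 0
  height(46) = 1 + max(-1, -1) = 0
  height(41) = 1 + max(0, 0) = 1
  height(2) = 1 + max(-1, 1) = 2
Height = 2


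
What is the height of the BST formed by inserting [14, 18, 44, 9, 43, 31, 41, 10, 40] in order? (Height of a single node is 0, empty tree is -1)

Insertion order: [14, 18, 44, 9, 43, 31, 41, 10, 40]
Tree (level-order array): [14, 9, 18, None, 10, None, 44, None, None, 43, None, 31, None, None, 41, 40]
Compute height bottom-up (empty subtree = -1):
  height(10) = 1 + max(-1, -1) = 0
  height(9) = 1 + max(-1, 0) = 1
  height(40) = 1 + max(-1, -1) = 0
  height(41) = 1 + max(0, -1) = 1
  height(31) = 1 + max(-1, 1) = 2
  height(43) = 1 + max(2, -1) = 3
  height(44) = 1 + max(3, -1) = 4
  height(18) = 1 + max(-1, 4) = 5
  height(14) = 1 + max(1, 5) = 6
Height = 6


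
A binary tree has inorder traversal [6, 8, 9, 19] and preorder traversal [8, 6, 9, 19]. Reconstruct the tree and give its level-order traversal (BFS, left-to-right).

Inorder:  [6, 8, 9, 19]
Preorder: [8, 6, 9, 19]
Algorithm: preorder visits root first, so consume preorder in order;
for each root, split the current inorder slice at that value into
left-subtree inorder and right-subtree inorder, then recurse.
Recursive splits:
  root=8; inorder splits into left=[6], right=[9, 19]
  root=6; inorder splits into left=[], right=[]
  root=9; inorder splits into left=[], right=[19]
  root=19; inorder splits into left=[], right=[]
Reconstructed level-order: [8, 6, 9, 19]


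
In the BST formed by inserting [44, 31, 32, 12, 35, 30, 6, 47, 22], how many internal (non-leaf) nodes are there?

Tree built from: [44, 31, 32, 12, 35, 30, 6, 47, 22]
Tree (level-order array): [44, 31, 47, 12, 32, None, None, 6, 30, None, 35, None, None, 22]
Rule: An internal node has at least one child.
Per-node child counts:
  node 44: 2 child(ren)
  node 31: 2 child(ren)
  node 12: 2 child(ren)
  node 6: 0 child(ren)
  node 30: 1 child(ren)
  node 22: 0 child(ren)
  node 32: 1 child(ren)
  node 35: 0 child(ren)
  node 47: 0 child(ren)
Matching nodes: [44, 31, 12, 30, 32]
Count of internal (non-leaf) nodes: 5


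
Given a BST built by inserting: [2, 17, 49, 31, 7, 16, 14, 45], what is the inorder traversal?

Tree insertion order: [2, 17, 49, 31, 7, 16, 14, 45]
Tree (level-order array): [2, None, 17, 7, 49, None, 16, 31, None, 14, None, None, 45]
Inorder traversal: [2, 7, 14, 16, 17, 31, 45, 49]


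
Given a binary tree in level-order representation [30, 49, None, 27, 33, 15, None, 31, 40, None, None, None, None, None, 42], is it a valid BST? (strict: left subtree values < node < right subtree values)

Level-order array: [30, 49, None, 27, 33, 15, None, 31, 40, None, None, None, None, None, 42]
Validate using subtree bounds (lo, hi): at each node, require lo < value < hi,
then recurse left with hi=value and right with lo=value.
Preorder trace (stopping at first violation):
  at node 30 with bounds (-inf, +inf): OK
  at node 49 with bounds (-inf, 30): VIOLATION
Node 49 violates its bound: not (-inf < 49 < 30).
Result: Not a valid BST
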